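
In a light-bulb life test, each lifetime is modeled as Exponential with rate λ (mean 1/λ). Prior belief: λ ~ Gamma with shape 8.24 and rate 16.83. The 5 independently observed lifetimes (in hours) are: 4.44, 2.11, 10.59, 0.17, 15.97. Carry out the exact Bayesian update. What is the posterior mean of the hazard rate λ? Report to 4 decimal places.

With a Gamma(shape α, rate β) prior on the exponential rate λ, the posterior after n observations with total T = Σxᵢ is Gamma(α+n, β+T).
Sum of observations T = 33.28 hours; n = 5.
Posterior: Gamma(8.24+5, 16.83+33.28) = Gamma(13.24, 50.11).
Posterior mean of λ = α/β = 13.24/50.11 = 0.2642.

0.2642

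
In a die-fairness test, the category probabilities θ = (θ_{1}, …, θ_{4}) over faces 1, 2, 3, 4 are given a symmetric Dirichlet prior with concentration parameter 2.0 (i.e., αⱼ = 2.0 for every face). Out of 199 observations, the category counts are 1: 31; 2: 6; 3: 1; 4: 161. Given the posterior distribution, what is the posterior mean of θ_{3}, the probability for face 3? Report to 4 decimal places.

0.0145

The Dirichlet prior is conjugate to the Multinomial likelihood: each posterior αⱼ = prior αⱼ + observed count nⱼ.
Posterior concentration: (33.0, 8.0, 3.0, 163.0), total = 207.0.
E[θ_{3}|data] = α_{3}/Σα = 3.0/207.0 = 0.0145.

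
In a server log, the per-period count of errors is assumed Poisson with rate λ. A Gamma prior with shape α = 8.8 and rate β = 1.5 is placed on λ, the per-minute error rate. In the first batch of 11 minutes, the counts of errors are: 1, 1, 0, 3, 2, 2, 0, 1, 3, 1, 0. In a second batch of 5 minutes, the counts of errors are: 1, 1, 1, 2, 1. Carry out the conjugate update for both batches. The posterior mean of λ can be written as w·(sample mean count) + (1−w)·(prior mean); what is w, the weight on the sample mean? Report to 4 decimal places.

With a Gamma(shape α, rate β) prior, the Poisson likelihood is conjugate: the posterior is Gamma(α + ΣXᵢ, β + n).
Total number of minutes: n = 11 + 5 = 16.
Posterior mean = (α₀+S)/(β₀+n) = [n/(β₀+n)]·(S/n) + [β₀/(β₀+n)]·(α₀/β₀), so only n and β₀ enter the weight.
Weight on data w = n/(β₀+n) = 16/(1.5+16) = 16/17.5 = 0.9143.

0.9143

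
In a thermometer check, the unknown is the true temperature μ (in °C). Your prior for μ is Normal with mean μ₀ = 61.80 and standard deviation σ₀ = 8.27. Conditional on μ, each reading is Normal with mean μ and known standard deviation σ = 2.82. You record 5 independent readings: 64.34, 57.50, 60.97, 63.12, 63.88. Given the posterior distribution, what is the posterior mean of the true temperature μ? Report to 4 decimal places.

61.9583

For Normal data with known variance σ², a Normal(μ₀, σ₀²) prior on μ is conjugate. Posterior precision = 1/σ₀² + n/σ²; posterior mean is the precision-weighted average of μ₀ and x̄.
Σxᵢ = 64.34 + 57.50 + 60.97 + 63.12 + 63.88 = 309.81, so n·x̄ = 309.81.
σ₀² = 8.27² = 68.3929, σ² = 2.82² = 7.9524; σ² + n·σ₀² = 7.9524 + 5·68.3929 = 349.9169.
Posterior mean = (μ₀/σ₀² + n·x̄/σ²)/(1/σ₀² + n/σ²) = (σ²·μ₀ + σ₀²·n·x̄)/(σ² + n·σ₀²) = (7.9524·61.80 + 68.3929·309.81)/349.9169 = 21680.262669/349.9169 = 61.9583.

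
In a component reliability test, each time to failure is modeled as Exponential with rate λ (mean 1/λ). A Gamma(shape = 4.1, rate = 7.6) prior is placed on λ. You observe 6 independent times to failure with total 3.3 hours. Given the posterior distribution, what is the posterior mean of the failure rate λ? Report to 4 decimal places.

0.9266

With a Gamma(shape α, rate β) prior on the exponential rate λ, the posterior after n observations with total T = Σxᵢ is Gamma(α+n, β+T).
Posterior: Gamma(4.1+6, 7.6+3.3) = Gamma(10.1, 10.9).
Posterior mean of λ = α/β = 10.1/10.9 = 0.9266.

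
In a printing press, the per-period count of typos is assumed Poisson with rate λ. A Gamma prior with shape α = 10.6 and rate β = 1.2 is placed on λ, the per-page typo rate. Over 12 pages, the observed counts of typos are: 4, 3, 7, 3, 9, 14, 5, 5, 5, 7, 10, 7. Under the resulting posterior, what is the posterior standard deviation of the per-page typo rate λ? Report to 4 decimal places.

0.7171

With a Gamma(shape α, rate β) prior, the Poisson likelihood is conjugate: the posterior is Gamma(α + ΣXᵢ, β + n).
Sum of counts S = 79 over n = 12 pages.
Posterior: Gamma(α+S, β+n) = Gamma(10.6+79, 1.2+12) = Gamma(89.6, 13.2).
SD = √α/β = √89.6/13.2 = 0.7171.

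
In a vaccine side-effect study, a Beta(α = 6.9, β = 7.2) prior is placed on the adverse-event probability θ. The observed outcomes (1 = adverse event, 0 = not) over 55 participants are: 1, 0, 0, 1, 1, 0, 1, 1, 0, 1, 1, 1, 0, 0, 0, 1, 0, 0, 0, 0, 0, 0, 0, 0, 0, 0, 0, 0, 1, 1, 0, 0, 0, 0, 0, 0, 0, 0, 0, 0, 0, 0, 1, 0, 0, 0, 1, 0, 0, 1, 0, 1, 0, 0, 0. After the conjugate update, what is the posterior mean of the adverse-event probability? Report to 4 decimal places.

The Beta prior is conjugate to a Binomial/Bernoulli likelihood; the update adds successes to α and failures to β.
Posterior: Beta(α+k, β+n−k) = Beta(6.9+15, 7.2+40) = Beta(21.9, 47.2).
Posterior mean = α/(α+β) = 21.9/69.1 = 0.3169.

0.3169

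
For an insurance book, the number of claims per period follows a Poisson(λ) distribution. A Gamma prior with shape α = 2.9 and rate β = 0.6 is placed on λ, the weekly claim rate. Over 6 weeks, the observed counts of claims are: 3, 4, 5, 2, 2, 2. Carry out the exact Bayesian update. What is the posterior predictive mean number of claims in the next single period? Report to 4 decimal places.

3.1667

With a Gamma(shape α, rate β) prior, the Poisson likelihood is conjugate: the posterior is Gamma(α + ΣXᵢ, β + n).
Sum of counts S = 18 over n = 6 weeks.
Posterior: Gamma(α+S, β+n) = Gamma(2.9+18, 0.6+6) = Gamma(20.9, 6.6).
The predictive distribution for one future period is NegBinom with mean α/β = 3.1667.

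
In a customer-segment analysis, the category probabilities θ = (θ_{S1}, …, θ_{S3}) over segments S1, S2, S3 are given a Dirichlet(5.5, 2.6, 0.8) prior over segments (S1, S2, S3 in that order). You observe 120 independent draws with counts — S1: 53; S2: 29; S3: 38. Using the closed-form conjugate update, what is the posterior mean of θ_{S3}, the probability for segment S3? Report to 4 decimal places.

0.3010

The Dirichlet prior is conjugate to the Multinomial likelihood: each posterior αⱼ = prior αⱼ + observed count nⱼ.
Posterior concentration: (58.5, 31.6, 38.8), total = 128.9.
E[θ_{S3}|data] = α_{S3}/Σα = 38.8/128.9 = 0.3010.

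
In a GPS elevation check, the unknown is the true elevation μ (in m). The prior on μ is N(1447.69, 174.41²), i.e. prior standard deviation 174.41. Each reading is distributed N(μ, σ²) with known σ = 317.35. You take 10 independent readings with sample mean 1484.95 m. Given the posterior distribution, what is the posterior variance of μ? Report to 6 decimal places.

For Normal data with known variance σ², a Normal(μ₀, σ₀²) prior on μ is conjugate. Posterior precision = 1/σ₀² + n/σ²; posterior mean is the precision-weighted average of μ₀ and x̄.
σ₀² = 174.41² = 30418.8481, σ² = 317.35² = 100711.0225; σ² + n·σ₀² = 100711.0225 + 10·30418.8481 = 404899.5035.
Posterior precision = 1/σ₀² + n/σ² = 1/30418.8481 + 10/100711.0225 = (σ² + n·σ₀²)/(σ₀²σ²) = 404899.5035/(30418.8481·100711.0225); posterior variance σₙ² = σ₀²σ²/(σ² + n·σ₀²) = 30418.8481·100711.0225/404899.5035 = 7566.107809.

7566.107809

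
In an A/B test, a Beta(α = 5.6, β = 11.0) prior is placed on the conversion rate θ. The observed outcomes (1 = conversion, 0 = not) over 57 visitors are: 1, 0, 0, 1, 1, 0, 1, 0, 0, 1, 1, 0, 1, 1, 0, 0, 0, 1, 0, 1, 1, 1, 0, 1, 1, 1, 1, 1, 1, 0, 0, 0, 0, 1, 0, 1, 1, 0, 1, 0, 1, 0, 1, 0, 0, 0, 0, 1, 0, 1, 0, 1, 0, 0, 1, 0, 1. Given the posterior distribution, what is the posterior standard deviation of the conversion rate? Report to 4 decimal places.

The Beta prior is conjugate to a Binomial/Bernoulli likelihood; the update adds successes to α and failures to β.
Posterior: Beta(α+k, β+n−k) = Beta(5.6+29, 11.0+28) = Beta(34.6, 39.0).
Var = αβ/((α+β)²(α+β+1)) = 34.6·39.0/(73.6²·74.6) = 0.00333923; SD = √0.00333923 = 0.0578.

0.0578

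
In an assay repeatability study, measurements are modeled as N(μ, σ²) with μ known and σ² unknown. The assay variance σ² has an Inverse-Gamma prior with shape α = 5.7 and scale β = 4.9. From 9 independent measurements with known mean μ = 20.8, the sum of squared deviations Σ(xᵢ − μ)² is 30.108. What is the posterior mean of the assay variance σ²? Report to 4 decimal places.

2.1689

With known mean μ and an Inverse-Gamma(α, β) prior on σ², the Normal likelihood is conjugate: posterior is Inv-Gamma(α + n/2, β + Σ(xᵢ−μ)²/2).
Posterior: Inv-Gamma(5.7 + 9/2, 4.9 + 30.108/2) = Inv-Gamma(10.20, 19.9540).
E[σ²|data] = β/(α−1) = 19.9540/9.20 = 2.1689.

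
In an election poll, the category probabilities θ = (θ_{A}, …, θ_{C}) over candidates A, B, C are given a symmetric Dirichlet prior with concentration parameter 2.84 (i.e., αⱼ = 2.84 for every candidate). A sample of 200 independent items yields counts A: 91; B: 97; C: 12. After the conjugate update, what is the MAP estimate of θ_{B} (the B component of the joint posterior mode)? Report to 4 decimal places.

0.4809

The Dirichlet prior is conjugate to the Multinomial likelihood: each posterior αⱼ = prior αⱼ + observed count nⱼ.
Posterior concentration: (93.84, 99.84, 14.84), total = 208.52.
Joint mode component: (α_{B}−1)/(Σα−K) = 98.84/205.52 = 0.4809.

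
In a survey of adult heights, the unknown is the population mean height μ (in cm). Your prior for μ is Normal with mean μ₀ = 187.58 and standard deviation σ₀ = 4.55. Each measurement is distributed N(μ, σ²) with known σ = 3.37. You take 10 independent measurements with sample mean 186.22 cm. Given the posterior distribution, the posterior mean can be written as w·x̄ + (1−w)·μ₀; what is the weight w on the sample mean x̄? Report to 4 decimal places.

0.9480

For Normal data with known variance σ², a Normal(μ₀, σ₀²) prior on μ is conjugate. Posterior precision = 1/σ₀² + n/σ²; posterior mean is the precision-weighted average of μ₀ and x̄.
σ₀² = 4.55² = 20.7025, σ² = 3.37² = 11.3569. Prior precision 1/σ₀² = 1/20.7025; data precision n/σ² = 10/11.3569.
w = (n/σ²)/(1/σ₀² + n/σ²) = n·σ₀²/(σ² + n·σ₀²) = 10·20.7025/(11.3569 + 10·20.7025) = 207.025/218.3819 = 0.9480.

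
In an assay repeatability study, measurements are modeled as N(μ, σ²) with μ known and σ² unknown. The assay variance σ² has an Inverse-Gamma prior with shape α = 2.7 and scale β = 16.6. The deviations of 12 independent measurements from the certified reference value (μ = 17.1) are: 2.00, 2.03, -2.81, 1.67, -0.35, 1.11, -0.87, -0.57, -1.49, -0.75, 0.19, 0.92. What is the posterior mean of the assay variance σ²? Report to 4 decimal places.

With known mean μ and an Inverse-Gamma(α, β) prior on σ², the Normal likelihood is conjugate: posterior is Inv-Gamma(α + n/2, β + Σ(xᵢ−μ)²/2).
Σ(xᵢ−μ)² = (2.00)² + (2.03)² + (-2.81)² + (1.67)² + (-0.35)² + (1.11)² + (-0.87)² + (-0.57)² + (-1.49)² + (-0.75)² + (0.19)² + (0.92)² = 24.9074.
Posterior: Inv-Gamma(2.7 + 12/2, 16.6 + 24.9074/2) = Inv-Gamma(8.70, 29.05370).
E[σ²|data] = β/(α−1) = 29.05370/7.70 = 3.7732.

3.7732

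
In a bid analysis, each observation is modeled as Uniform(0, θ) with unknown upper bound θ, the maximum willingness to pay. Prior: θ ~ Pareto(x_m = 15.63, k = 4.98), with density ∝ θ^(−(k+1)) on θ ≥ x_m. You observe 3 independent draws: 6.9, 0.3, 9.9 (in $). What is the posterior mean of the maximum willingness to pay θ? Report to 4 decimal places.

17.8693

A Pareto(scale x_m, shape k) prior on the upper bound θ of Uniform(0, θ) is conjugate: posterior is Pareto(max(x_m, max xᵢ), k + n).
Sample maximum = 9.9; prior scale x_m = 15.63 → posterior scale = max = 15.63.
Posterior shape = 4.98 + 3 = 7.98.
E[θ|data] = k·x_m/(k−1) = 7.98·15.63/6.98 = 17.8693.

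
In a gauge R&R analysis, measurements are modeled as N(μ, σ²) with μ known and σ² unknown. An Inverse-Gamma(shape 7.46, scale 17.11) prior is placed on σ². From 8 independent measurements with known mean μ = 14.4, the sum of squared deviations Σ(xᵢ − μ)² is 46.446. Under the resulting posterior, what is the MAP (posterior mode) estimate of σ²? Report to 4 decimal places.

3.2370

With known mean μ and an Inverse-Gamma(α, β) prior on σ², the Normal likelihood is conjugate: posterior is Inv-Gamma(α + n/2, β + Σ(xᵢ−μ)²/2).
Posterior: Inv-Gamma(7.46 + 8/2, 17.11 + 46.446/2) = Inv-Gamma(11.46, 40.3330).
Mode = β/(α+1) = 40.3330/12.46 = 3.2370.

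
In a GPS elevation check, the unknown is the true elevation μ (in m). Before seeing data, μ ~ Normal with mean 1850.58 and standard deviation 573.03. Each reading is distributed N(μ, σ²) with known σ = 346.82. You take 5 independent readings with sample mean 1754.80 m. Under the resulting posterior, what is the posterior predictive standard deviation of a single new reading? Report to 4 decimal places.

377.7549

For Normal data with known variance σ², a Normal(μ₀, σ₀²) prior on μ is conjugate. Posterior precision = 1/σ₀² + n/σ²; posterior mean is the precision-weighted average of μ₀ and x̄.
σ₀² = 573.03² = 328363.3809, σ² = 346.82² = 120284.1124; σ² + n·σ₀² = 120284.1124 + 5·328363.3809 = 1762101.0169.
Posterior precision = 1/σ₀² + n/σ² = 1/328363.3809 + 5/120284.1124 = (σ² + n·σ₀²)/(σ₀²σ²) = 1762101.0169/(328363.3809·120284.1124); posterior variance σₙ² = σ₀²σ²/(σ² + n·σ₀²) = 328363.3809·120284.1124/1762101.0169 = 22414.661496.
Predictive variance for one new observation = σₙ² + σ² = 328363.3809·120284.1124/1762101.0169 + 120284.1124 = σ²·(σ₀² + 1762101.0169)/1762101.0169 = 120284.1124·2090464.3978/1762101.0169 = 142698.773896; SD = √(120284.1124·2090464.3978/1762101.0169) = 377.7549.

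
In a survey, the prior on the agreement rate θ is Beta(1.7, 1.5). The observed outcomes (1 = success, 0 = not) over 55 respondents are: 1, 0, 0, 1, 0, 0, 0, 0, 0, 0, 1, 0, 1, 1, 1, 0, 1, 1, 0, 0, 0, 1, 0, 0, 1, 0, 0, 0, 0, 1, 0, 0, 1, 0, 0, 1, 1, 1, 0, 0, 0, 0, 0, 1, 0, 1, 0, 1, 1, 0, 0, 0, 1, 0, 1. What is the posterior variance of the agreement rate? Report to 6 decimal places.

The Beta prior is conjugate to a Binomial/Bernoulli likelihood; the update adds successes to α and failures to β.
Posterior: Beta(α+k, β+n−k) = Beta(1.7+21, 1.5+34) = Beta(22.7, 35.5).
Var = αβ/((α+β)²(α+β+1)) = 22.7·35.5/(58.2²·59.2) = 0.004019.

0.004019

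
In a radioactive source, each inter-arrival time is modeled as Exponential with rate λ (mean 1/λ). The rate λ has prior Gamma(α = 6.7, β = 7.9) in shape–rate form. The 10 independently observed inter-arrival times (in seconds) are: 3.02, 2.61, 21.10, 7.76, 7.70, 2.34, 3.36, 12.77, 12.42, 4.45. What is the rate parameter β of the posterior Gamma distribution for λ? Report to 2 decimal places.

With a Gamma(shape α, rate β) prior on the exponential rate λ, the posterior after n observations with total T = Σxᵢ is Gamma(α+n, β+T).
Sum of observations T = 77.53 seconds; n = 10.
Posterior: Gamma(6.7+10, 7.9+77.53) = Gamma(16.7, 85.43).
Posterior β = 85.43.

85.43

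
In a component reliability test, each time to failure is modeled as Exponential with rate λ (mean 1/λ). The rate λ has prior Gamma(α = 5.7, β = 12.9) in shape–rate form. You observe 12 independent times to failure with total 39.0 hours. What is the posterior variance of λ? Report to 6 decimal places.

0.006571

With a Gamma(shape α, rate β) prior on the exponential rate λ, the posterior after n observations with total T = Σxᵢ is Gamma(α+n, β+T).
Posterior: Gamma(5.7+12, 12.9+39.0) = Gamma(17.7, 51.9).
Var = α/β² = 0.006571.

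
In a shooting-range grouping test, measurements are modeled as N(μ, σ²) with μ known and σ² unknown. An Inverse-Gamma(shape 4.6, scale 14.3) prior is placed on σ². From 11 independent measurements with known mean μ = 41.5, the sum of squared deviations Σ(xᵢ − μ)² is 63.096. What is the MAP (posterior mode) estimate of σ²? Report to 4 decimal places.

With known mean μ and an Inverse-Gamma(α, β) prior on σ², the Normal likelihood is conjugate: posterior is Inv-Gamma(α + n/2, β + Σ(xᵢ−μ)²/2).
Posterior: Inv-Gamma(4.6 + 11/2, 14.3 + 63.096/2) = Inv-Gamma(10.10, 45.8480).
Mode = β/(α+1) = 45.8480/11.10 = 4.1305.

4.1305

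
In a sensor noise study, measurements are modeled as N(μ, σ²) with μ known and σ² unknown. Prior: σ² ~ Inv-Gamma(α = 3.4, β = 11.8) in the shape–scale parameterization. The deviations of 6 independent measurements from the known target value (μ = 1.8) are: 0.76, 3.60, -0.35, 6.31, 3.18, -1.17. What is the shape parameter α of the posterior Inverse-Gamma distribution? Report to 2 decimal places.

6.40

With known mean μ and an Inverse-Gamma(α, β) prior on σ², the Normal likelihood is conjugate: posterior is Inv-Gamma(α + n/2, β + Σ(xᵢ−μ)²/2).
Σ(xᵢ−μ)² = (0.76)² + (3.60)² + (-0.35)² + (6.31)² + (3.18)² + (-1.17)² = 64.9575.
Posterior: Inv-Gamma(3.4 + 6/2, 11.8 + 64.9575/2) = Inv-Gamma(6.40, 44.27875).
Posterior α = 6.40.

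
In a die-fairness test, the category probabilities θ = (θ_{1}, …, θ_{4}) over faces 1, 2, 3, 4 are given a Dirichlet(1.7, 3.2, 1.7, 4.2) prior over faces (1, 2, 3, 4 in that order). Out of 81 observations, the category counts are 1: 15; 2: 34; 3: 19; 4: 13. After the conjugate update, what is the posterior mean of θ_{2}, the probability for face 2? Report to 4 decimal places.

The Dirichlet prior is conjugate to the Multinomial likelihood: each posterior αⱼ = prior αⱼ + observed count nⱼ.
Posterior concentration: (16.7, 37.2, 20.7, 17.2), total = 91.8.
E[θ_{2}|data] = α_{2}/Σα = 37.2/91.8 = 0.4052.

0.4052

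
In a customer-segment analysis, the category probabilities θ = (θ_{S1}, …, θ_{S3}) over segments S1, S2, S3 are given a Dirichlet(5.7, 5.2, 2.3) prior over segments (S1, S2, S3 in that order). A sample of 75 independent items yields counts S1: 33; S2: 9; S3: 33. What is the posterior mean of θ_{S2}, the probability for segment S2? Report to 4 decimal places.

0.1610

The Dirichlet prior is conjugate to the Multinomial likelihood: each posterior αⱼ = prior αⱼ + observed count nⱼ.
Posterior concentration: (38.7, 14.2, 35.3), total = 88.2.
E[θ_{S2}|data] = α_{S2}/Σα = 14.2/88.2 = 0.1610.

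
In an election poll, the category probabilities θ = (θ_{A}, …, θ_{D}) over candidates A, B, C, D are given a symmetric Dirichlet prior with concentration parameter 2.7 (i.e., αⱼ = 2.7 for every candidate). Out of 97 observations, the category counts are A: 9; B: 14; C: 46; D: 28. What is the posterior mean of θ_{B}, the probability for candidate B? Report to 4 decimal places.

The Dirichlet prior is conjugate to the Multinomial likelihood: each posterior αⱼ = prior αⱼ + observed count nⱼ.
Posterior concentration: (11.7, 16.7, 48.7, 30.7), total = 107.8.
E[θ_{B}|data] = α_{B}/Σα = 16.7/107.8 = 0.1549.

0.1549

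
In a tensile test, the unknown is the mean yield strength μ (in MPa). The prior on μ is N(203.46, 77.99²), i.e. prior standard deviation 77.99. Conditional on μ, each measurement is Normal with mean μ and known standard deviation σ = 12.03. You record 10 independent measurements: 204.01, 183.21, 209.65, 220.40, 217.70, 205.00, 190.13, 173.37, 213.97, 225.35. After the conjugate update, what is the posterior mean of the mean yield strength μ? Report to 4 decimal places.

For Normal data with known variance σ², a Normal(μ₀, σ₀²) prior on μ is conjugate. Posterior precision = 1/σ₀² + n/σ²; posterior mean is the precision-weighted average of μ₀ and x̄.
Σxᵢ = 204.01 + 183.21 + 209.65 + 220.40 + 217.70 + 205.00 + 190.13 + 173.37 + 213.97 + 225.35 = 2042.79, so n·x̄ = 2042.79.
σ₀² = 77.99² = 6082.4401, σ² = 12.03² = 144.7209; σ² + n·σ₀² = 144.7209 + 10·6082.4401 = 60969.1219.
Posterior mean = (μ₀/σ₀² + n·x̄/σ²)/(1/σ₀² + n/σ²) = (σ²·μ₀ + σ₀²·n·x̄)/(σ² + n·σ₀²) = (144.7209·203.46 + 6082.4401·2042.79)/60969.1219 = 12454592.726193/60969.1219 = 204.2771.

204.2771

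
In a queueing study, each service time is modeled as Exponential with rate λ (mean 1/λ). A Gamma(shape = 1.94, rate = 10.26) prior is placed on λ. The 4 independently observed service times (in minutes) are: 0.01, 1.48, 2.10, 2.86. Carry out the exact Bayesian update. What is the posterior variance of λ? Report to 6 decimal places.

0.021273

With a Gamma(shape α, rate β) prior on the exponential rate λ, the posterior after n observations with total T = Σxᵢ is Gamma(α+n, β+T).
Sum of observations T = 6.45 minutes; n = 4.
Posterior: Gamma(1.94+4, 10.26+6.45) = Gamma(5.94, 16.71).
Var = α/β² = 0.021273.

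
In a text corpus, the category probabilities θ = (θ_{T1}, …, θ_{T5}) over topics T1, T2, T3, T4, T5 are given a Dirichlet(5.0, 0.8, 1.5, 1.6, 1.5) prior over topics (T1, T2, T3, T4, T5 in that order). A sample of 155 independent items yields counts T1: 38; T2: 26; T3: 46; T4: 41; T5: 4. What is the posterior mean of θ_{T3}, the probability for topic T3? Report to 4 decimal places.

0.2872

The Dirichlet prior is conjugate to the Multinomial likelihood: each posterior αⱼ = prior αⱼ + observed count nⱼ.
Posterior concentration: (43.0, 26.8, 47.5, 42.6, 5.5), total = 165.4.
E[θ_{T3}|data] = α_{T3}/Σα = 47.5/165.4 = 0.2872.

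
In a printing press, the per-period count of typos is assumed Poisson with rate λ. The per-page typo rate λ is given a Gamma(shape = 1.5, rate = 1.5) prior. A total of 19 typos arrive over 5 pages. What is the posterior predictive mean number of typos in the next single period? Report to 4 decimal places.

3.1538

With a Gamma(shape α, rate β) prior, the Poisson likelihood is conjugate: the posterior is Gamma(α + ΣXᵢ, β + n).
Posterior: Gamma(α+S, β+n) = Gamma(1.5+19, 1.5+5) = Gamma(20.5, 6.5).
The predictive distribution for one future period is NegBinom with mean α/β = 3.1538.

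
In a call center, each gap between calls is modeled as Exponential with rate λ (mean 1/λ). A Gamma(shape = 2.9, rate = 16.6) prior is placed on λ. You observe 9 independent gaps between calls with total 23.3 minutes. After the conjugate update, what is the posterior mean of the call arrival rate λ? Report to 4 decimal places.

0.2982

With a Gamma(shape α, rate β) prior on the exponential rate λ, the posterior after n observations with total T = Σxᵢ is Gamma(α+n, β+T).
Posterior: Gamma(2.9+9, 16.6+23.3) = Gamma(11.9, 39.9).
Posterior mean of λ = α/β = 11.9/39.9 = 0.2982.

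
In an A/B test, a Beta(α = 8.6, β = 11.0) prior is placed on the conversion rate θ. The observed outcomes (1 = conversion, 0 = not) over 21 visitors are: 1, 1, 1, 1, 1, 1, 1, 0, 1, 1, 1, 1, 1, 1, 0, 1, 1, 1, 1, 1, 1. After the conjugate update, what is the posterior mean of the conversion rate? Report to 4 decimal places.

0.6798

The Beta prior is conjugate to a Binomial/Bernoulli likelihood; the update adds successes to α and failures to β.
Posterior: Beta(α+k, β+n−k) = Beta(8.6+19, 11.0+2) = Beta(27.6, 13.0).
Posterior mean = α/(α+β) = 27.6/40.6 = 0.6798.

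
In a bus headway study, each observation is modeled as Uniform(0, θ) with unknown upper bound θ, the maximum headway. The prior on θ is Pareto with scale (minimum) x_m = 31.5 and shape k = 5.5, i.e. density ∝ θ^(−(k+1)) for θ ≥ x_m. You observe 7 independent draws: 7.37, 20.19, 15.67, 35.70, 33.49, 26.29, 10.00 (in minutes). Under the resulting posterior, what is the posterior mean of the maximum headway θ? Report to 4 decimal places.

A Pareto(scale x_m, shape k) prior on the upper bound θ of Uniform(0, θ) is conjugate: posterior is Pareto(max(x_m, max xᵢ), k + n).
Sample maximum = 35.70; prior scale x_m = 31.5 → posterior scale = max = 35.70.
Posterior shape = 5.5 + 7 = 12.5.
E[θ|data] = k·x_m/(k−1) = 12.5·35.70/11.5 = 38.8043.

38.8043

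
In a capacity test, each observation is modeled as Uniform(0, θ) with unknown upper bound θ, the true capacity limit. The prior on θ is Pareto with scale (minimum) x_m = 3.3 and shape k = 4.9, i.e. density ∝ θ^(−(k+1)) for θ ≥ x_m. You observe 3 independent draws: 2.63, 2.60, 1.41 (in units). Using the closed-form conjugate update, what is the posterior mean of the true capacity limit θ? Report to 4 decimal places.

3.7783

A Pareto(scale x_m, shape k) prior on the upper bound θ of Uniform(0, θ) is conjugate: posterior is Pareto(max(x_m, max xᵢ), k + n).
Sample maximum = 2.63; prior scale x_m = 3.3 → posterior scale = max = 3.30.
Posterior shape = 4.9 + 3 = 7.9.
E[θ|data] = k·x_m/(k−1) = 7.9·3.30/6.9 = 3.7783.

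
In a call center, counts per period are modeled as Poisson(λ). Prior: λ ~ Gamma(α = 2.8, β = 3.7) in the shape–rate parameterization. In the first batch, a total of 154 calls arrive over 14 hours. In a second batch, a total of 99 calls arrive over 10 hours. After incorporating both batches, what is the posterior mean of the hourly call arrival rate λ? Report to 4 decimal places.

9.2347

With a Gamma(shape α, rate β) prior, the Poisson likelihood is conjugate: the posterior is Gamma(α + ΣXᵢ, β + n).
After batch 1: Gamma(α+S, β+n) = Gamma(2.8+154, 3.7+14) = Gamma(156.8, 17.7).
After batch 2: Gamma(α+S, β+n) = Gamma(156.8+99, 17.7+10) = Gamma(255.8, 27.7).
Posterior mean = α/β = 255.8/27.7 = 9.2347.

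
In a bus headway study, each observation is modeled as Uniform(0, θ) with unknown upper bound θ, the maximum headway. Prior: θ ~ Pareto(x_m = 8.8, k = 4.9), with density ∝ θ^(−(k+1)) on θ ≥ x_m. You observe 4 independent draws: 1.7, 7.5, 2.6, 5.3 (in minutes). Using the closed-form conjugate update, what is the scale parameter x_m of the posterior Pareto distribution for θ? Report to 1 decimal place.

8.8

A Pareto(scale x_m, shape k) prior on the upper bound θ of Uniform(0, θ) is conjugate: posterior is Pareto(max(x_m, max xᵢ), k + n).
Sample maximum = 7.5; prior scale x_m = 8.8 → posterior scale = max = 8.8.
Posterior shape = 4.9 + 4 = 8.9.
Posterior scale x_m = 8.8.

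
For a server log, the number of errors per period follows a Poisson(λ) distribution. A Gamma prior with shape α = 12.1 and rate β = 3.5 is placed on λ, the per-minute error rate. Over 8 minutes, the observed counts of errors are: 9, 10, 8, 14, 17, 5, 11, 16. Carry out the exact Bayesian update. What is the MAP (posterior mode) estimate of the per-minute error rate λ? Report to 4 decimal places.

With a Gamma(shape α, rate β) prior, the Poisson likelihood is conjugate: the posterior is Gamma(α + ΣXᵢ, β + n).
Sum of counts S = 90 over n = 8 minutes.
Posterior: Gamma(α+S, β+n) = Gamma(12.1+90, 3.5+8) = Gamma(102.1, 11.5).
Mode of Gamma(α,β) for α≥1 is (α−1)/β = 101.1/11.5 = 8.7913.

8.7913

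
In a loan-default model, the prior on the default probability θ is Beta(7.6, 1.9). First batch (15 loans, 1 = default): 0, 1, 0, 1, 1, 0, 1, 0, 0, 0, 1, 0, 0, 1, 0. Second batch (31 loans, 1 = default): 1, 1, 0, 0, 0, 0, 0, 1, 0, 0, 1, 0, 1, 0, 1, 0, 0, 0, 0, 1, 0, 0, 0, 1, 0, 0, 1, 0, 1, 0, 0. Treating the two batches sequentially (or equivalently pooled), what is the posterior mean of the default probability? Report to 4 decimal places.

The Beta prior is conjugate to a Binomial/Bernoulli likelihood; the update adds successes to α and failures to β.
After batch 1: Beta(7.6+6, 1.9+9) = Beta(13.6, 10.9).
After batch 2: Beta(13.6+10, 10.9+21) = Beta(23.6, 31.9).
Posterior mean = α/(α+β) = 23.6/55.5 = 0.4252.

0.4252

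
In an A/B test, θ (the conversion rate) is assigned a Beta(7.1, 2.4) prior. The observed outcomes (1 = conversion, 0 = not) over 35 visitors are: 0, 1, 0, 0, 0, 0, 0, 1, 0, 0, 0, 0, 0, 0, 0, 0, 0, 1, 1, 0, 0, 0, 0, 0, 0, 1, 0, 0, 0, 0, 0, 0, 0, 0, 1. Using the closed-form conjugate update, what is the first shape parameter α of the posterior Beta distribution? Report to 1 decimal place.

13.1

The Beta prior is conjugate to a Binomial/Bernoulli likelihood; the update adds successes to α and failures to β.
Posterior: Beta(α+k, β+n−k) = Beta(7.1+6, 2.4+29) = Beta(13.1, 31.4).
Posterior α = 13.1.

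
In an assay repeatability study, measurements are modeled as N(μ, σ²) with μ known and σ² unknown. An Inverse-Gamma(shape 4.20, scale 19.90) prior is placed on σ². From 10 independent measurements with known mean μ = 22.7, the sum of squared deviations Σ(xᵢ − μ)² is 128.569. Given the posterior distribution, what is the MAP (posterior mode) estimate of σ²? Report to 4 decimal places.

8.2534

With known mean μ and an Inverse-Gamma(α, β) prior on σ², the Normal likelihood is conjugate: posterior is Inv-Gamma(α + n/2, β + Σ(xᵢ−μ)²/2).
Posterior: Inv-Gamma(4.20 + 10/2, 19.90 + 128.569/2) = Inv-Gamma(9.20, 84.1845).
Mode = β/(α+1) = 84.1845/10.20 = 8.2534.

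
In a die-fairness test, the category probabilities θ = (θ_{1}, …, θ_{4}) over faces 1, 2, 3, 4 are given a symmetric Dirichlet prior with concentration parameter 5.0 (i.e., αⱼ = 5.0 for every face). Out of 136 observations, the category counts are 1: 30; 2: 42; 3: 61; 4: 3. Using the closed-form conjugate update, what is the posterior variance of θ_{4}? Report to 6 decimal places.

0.000310

The Dirichlet prior is conjugate to the Multinomial likelihood: each posterior αⱼ = prior αⱼ + observed count nⱼ.
Posterior concentration: (35.0, 47.0, 66.0, 8.0), total = 156.0.
Var[θ_j] = α_j(Σα−α_j)/((Σα)²(Σα+1)) = 8.0·148.0/(156.0²·157.0) = 0.000310.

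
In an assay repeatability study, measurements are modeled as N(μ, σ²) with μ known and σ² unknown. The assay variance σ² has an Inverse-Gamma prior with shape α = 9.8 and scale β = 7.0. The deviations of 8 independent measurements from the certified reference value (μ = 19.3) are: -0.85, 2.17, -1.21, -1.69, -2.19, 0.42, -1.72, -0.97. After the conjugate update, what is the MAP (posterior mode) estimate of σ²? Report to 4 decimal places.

1.1021

With known mean μ and an Inverse-Gamma(α, β) prior on σ², the Normal likelihood is conjugate: posterior is Inv-Gamma(α + n/2, β + Σ(xᵢ−μ)²/2).
Σ(xᵢ−μ)² = (-0.85)² + (2.17)² + (-1.21)² + (-1.69)² + (-2.19)² + (0.42)² + (-1.72)² + (-0.97)² = 18.6234.
Posterior: Inv-Gamma(9.8 + 8/2, 7.0 + 18.6234/2) = Inv-Gamma(13.80, 16.31170).
Mode = β/(α+1) = 16.31170/14.80 = 1.1021.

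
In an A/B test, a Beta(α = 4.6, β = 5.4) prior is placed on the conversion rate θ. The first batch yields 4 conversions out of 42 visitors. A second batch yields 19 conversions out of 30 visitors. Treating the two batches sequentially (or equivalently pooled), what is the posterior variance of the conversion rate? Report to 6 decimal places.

The Beta prior is conjugate to a Binomial/Bernoulli likelihood; the update adds successes to α and failures to β.
After batch 1: Beta(4.6+4, 5.4+38) = Beta(8.6, 43.4).
After batch 2: Beta(8.6+19, 43.4+11) = Beta(27.6, 54.4).
Var = αβ/((α+β)²(α+β+1)) = 27.6·54.4/(82.0²·83.0) = 0.002690.

0.002690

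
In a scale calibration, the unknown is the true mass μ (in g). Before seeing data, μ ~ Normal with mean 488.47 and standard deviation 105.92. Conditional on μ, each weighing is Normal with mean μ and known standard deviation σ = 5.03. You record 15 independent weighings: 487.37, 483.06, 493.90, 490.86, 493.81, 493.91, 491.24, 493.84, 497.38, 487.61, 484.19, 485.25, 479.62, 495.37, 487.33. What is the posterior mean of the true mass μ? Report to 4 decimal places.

489.6492

For Normal data with known variance σ², a Normal(μ₀, σ₀²) prior on μ is conjugate. Posterior precision = 1/σ₀² + n/σ²; posterior mean is the precision-weighted average of μ₀ and x̄.
Σxᵢ = 487.37 + 483.06 + 493.90 + 490.86 + 493.81 + 493.91 + 491.24 + 493.84 + 497.38 + 487.61 + 484.19 + 485.25 + 479.62 + 495.37 + 487.33 = 7344.74, so n·x̄ = 7344.74.
σ₀² = 105.92² = 11219.0464, σ² = 5.03² = 25.3009; σ² + n·σ₀² = 25.3009 + 15·11219.0464 = 168310.9969.
Posterior mean = (μ₀/σ₀² + n·x̄/σ²)/(1/σ₀² + n/σ²) = (σ²·μ₀ + σ₀²·n·x̄)/(σ² + n·σ₀²) = (25.3009·488.47 + 11219.0464·7344.74)/168310.9969 = 82413337.586559/168310.9969 = 489.6492.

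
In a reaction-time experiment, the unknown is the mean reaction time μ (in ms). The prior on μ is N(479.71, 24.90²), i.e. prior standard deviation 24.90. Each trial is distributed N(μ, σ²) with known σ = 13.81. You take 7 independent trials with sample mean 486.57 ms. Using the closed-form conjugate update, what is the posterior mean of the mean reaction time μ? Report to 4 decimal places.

For Normal data with known variance σ², a Normal(μ₀, σ₀²) prior on μ is conjugate. Posterior precision = 1/σ₀² + n/σ²; posterior mean is the precision-weighted average of μ₀ and x̄.
n·x̄ = 7·486.57 = 3405.99.
σ₀² = 24.90² = 620.01, σ² = 13.81² = 190.7161; σ² + n·σ₀² = 190.7161 + 7·620.01 = 4530.7861.
Posterior mean = (μ₀/σ₀² + n·x̄/σ²)/(1/σ₀² + n/σ²) = (σ²·μ₀ + σ₀²·n·x̄)/(σ² + n·σ₀²) = (190.7161·479.71 + 620.01·3405.99)/4530.7861 = 2203236.280231/4530.7861 = 486.2812.

486.2812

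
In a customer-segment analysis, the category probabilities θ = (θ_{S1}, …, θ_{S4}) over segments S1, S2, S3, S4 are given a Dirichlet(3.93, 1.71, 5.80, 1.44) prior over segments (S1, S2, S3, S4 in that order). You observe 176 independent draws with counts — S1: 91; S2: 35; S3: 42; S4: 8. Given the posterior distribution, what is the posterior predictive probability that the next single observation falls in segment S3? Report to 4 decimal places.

The Dirichlet prior is conjugate to the Multinomial likelihood: each posterior αⱼ = prior αⱼ + observed count nⱼ.
Posterior concentration: (94.93, 36.71, 47.80, 9.44), total = 188.88.
P(next = S3 | data) = α_{S3}/Σα = 0.2531.

0.2531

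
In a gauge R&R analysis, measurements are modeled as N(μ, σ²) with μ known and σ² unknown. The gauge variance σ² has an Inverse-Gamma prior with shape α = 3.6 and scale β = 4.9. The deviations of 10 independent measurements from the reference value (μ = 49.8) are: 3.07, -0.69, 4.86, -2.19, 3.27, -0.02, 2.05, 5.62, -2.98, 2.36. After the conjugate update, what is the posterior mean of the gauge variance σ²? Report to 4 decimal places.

With known mean μ and an Inverse-Gamma(α, β) prior on σ², the Normal likelihood is conjugate: posterior is Inv-Gamma(α + n/2, β + Σ(xᵢ−μ)²/2).
Σ(xᵢ−μ)² = (3.07)² + (-0.69)² + (4.86)² + (-2.19)² + (3.27)² + (-0.02)² + (2.05)² + (5.62)² + (-2.98)² + (2.36)² = 99.2469.
Posterior: Inv-Gamma(3.6 + 10/2, 4.9 + 99.2469/2) = Inv-Gamma(8.60, 54.52345).
E[σ²|data] = β/(α−1) = 54.52345/7.60 = 7.1741.

7.1741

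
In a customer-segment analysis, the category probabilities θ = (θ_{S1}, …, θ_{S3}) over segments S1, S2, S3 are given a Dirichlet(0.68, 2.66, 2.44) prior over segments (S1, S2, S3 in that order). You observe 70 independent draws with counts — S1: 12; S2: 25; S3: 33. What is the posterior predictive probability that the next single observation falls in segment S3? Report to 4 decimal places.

The Dirichlet prior is conjugate to the Multinomial likelihood: each posterior αⱼ = prior αⱼ + observed count nⱼ.
Posterior concentration: (12.68, 27.66, 35.44), total = 75.78.
P(next = S3 | data) = α_{S3}/Σα = 0.4677.

0.4677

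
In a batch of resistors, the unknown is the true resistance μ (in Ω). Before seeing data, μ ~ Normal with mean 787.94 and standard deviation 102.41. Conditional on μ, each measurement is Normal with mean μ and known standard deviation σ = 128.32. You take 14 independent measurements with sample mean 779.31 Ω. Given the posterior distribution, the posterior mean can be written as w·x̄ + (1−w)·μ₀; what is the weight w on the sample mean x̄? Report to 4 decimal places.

For Normal data with known variance σ², a Normal(μ₀, σ₀²) prior on μ is conjugate. Posterior precision = 1/σ₀² + n/σ²; posterior mean is the precision-weighted average of μ₀ and x̄.
σ₀² = 102.41² = 10487.8081, σ² = 128.32² = 16466.0224. Prior precision 1/σ₀² = 1/10487.8081; data precision n/σ² = 14/16466.0224.
w = (n/σ²)/(1/σ₀² + n/σ²) = n·σ₀²/(σ² + n·σ₀²) = 14·10487.8081/(16466.0224 + 14·10487.8081) = 146829.3134/163295.3358 = 0.8992.

0.8992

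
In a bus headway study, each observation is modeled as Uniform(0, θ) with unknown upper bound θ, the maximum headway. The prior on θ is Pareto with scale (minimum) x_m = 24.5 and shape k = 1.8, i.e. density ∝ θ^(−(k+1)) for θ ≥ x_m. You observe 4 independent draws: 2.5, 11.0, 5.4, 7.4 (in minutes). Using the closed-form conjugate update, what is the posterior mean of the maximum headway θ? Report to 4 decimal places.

A Pareto(scale x_m, shape k) prior on the upper bound θ of Uniform(0, θ) is conjugate: posterior is Pareto(max(x_m, max xᵢ), k + n).
Sample maximum = 11.0; prior scale x_m = 24.5 → posterior scale = max = 24.5.
Posterior shape = 1.8 + 4 = 5.8.
E[θ|data] = k·x_m/(k−1) = 5.8·24.5/4.8 = 29.6042.

29.6042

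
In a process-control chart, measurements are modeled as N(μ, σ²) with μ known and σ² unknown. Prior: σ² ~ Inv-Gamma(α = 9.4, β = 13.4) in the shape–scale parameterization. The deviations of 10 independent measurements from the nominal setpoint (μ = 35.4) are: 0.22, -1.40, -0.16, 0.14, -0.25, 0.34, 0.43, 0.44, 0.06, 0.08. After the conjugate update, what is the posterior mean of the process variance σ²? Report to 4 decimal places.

1.0978

With known mean μ and an Inverse-Gamma(α, β) prior on σ², the Normal likelihood is conjugate: posterior is Inv-Gamma(α + n/2, β + Σ(xᵢ−μ)²/2).
Σ(xᵢ−μ)² = (0.22)² + (-1.40)² + (-0.16)² + (0.14)² + (-0.25)² + (0.34)² + (0.43)² + (0.44)² + (0.06)² + (0.08)² = 2.6202.
Posterior: Inv-Gamma(9.4 + 10/2, 13.4 + 2.6202/2) = Inv-Gamma(14.40, 14.71010).
E[σ²|data] = β/(α−1) = 14.71010/13.40 = 1.0978.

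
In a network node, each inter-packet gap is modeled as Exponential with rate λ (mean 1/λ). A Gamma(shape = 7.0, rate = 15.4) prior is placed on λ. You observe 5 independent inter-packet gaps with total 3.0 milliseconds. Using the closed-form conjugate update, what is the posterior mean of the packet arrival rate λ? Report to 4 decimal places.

0.6522

With a Gamma(shape α, rate β) prior on the exponential rate λ, the posterior after n observations with total T = Σxᵢ is Gamma(α+n, β+T).
Posterior: Gamma(7.0+5, 15.4+3.0) = Gamma(12.0, 18.4).
Posterior mean of λ = α/β = 12.0/18.4 = 0.6522.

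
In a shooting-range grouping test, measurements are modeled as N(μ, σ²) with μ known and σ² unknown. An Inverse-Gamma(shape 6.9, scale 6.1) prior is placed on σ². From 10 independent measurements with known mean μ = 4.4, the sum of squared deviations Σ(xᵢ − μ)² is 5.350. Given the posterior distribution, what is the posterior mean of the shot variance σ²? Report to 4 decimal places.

With known mean μ and an Inverse-Gamma(α, β) prior on σ², the Normal likelihood is conjugate: posterior is Inv-Gamma(α + n/2, β + Σ(xᵢ−μ)²/2).
Posterior: Inv-Gamma(6.9 + 10/2, 6.1 + 5.350/2) = Inv-Gamma(11.90, 8.7750).
E[σ²|data] = β/(α−1) = 8.7750/10.90 = 0.8050.

0.8050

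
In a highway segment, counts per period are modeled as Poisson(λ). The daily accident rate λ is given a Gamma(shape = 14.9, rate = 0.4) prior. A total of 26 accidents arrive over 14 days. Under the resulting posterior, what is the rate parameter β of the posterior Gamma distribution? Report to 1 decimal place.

14.4

With a Gamma(shape α, rate β) prior, the Poisson likelihood is conjugate: the posterior is Gamma(α + ΣXᵢ, β + n).
Posterior: Gamma(α+S, β+n) = Gamma(14.9+26, 0.4+14) = Gamma(40.9, 14.4).
Posterior β = 14.4.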